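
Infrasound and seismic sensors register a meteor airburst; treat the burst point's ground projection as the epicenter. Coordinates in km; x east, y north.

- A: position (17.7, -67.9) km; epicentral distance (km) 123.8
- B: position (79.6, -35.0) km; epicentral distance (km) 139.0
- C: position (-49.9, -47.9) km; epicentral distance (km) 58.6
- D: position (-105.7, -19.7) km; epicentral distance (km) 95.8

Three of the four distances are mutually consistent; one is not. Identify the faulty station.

Solve using three stations at a time. Using A, B, D (subtract circle equations pairwise → linear system) gives (x, y) ≈ (-34.5, 44.3).
Distances from that point to each station vs reported:
  A: calculated 123.7 vs reported 123.8 → residual 0.1 km
  B: calculated 139.0 vs reported 139.0 → residual 0.0 km
  C: calculated 93.5 vs reported 58.6 → residual 34.9 km
  D: calculated 95.7 vs reported 95.8 → residual 0.1 km
A, B, D are mutually consistent (residuals ≈ 0); C is off by 34.9 km.

C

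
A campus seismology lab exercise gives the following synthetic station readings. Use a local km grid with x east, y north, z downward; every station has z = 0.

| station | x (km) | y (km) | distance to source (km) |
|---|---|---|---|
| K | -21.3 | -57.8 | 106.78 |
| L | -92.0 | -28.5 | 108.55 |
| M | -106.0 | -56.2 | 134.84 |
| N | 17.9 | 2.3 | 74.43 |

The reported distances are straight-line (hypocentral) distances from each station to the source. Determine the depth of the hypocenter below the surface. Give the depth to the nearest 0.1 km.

54.2 km

Each station gives a sphere (x−x_i)² + (y−y_i)² + z² = d_i² (stations at z=0).
Subtracting the K sphere from L and M: z² cancels, leaving linear equations in x and y:
-141.4 x + 58.6 y = 5100.59
-169.4 x + 3.2 y = 3820.05
Solving: x ≈ -21.905, y ≈ 34.185 km (keep extra digits for the depth step; rounded: -21.9, 34.2).
Then from the K sphere: z² = 106.78² − (x + 21.3)² − (y + 57.8)² with x = -21.905, y = 34.185, so z ≈ 54.225 ≈ 54.2 km.
Check against N (with the unrounded solution): distance 74.44 ≈ 74.43 km. ✓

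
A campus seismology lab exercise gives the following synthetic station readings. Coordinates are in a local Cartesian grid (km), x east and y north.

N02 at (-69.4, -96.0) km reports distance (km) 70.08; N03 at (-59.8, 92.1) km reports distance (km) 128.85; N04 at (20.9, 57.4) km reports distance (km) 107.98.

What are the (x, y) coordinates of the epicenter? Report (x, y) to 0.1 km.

x ≈ -35.8 km, y ≈ -34.5 km

Circle about each station: (x + 69.4)² + (y + 96.0)² = 70.08²; (x + 59.8)² + (y − 92.1)² = 128.85²; (x − 20.9)² + (y − 57.4)² = 107.98².
Subtracting pairs of circle equations eliminates x²+y² and gives linear equations (the radical axes):
19.2 x + 376.2 y = -13665.03
180.6 x + 306.8 y = -17049.26
Solving the 2×2 system: x ≈ -35.8, y ≈ -34.5 km.
Check against N02 (with the unrounded x, y): √((x + 69.4)²+(y + 96.0)²) = 70.08 ≈ 70.08 km. ✓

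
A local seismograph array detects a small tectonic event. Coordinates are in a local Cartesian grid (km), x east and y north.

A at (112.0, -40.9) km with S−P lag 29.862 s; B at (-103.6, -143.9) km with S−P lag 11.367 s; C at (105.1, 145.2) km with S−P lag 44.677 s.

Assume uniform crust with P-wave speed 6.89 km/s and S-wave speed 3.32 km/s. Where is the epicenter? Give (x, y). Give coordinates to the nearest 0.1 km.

Distance from S−P lag: d = Δt · v_P v_S / (v_P − v_S) = Δt · (6.89·3.32)/(6.89−3.32) ≈ 6.4075·Δt.
So d_A = 191.34, d_B = 72.83, d_C = 286.27 km.
Circle about each station: (x − 112.0)² + (y + 40.9)² = 191.34²; (x + 103.6)² + (y + 143.9)² = 72.83²; (x − 105.1)² + (y − 145.2)² = 286.27².
Subtracting pairs of circle equations eliminates x²+y² and gives linear equations (the radical axes):
-431.2 x − 206.0 y = 48530.15
-13.8 x + 372.2 y = -27427.28
Solving the 2×2 system: x ≈ -76.0, y ≈ -76.5 km.

-76.0 km east, -76.5 km north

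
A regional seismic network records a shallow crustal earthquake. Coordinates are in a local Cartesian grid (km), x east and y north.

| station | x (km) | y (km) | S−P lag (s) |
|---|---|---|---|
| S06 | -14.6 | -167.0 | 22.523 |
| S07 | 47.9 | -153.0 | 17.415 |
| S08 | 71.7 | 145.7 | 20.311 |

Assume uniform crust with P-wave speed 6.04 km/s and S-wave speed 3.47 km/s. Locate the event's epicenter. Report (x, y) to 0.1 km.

x ≈ 93.5 km, y ≈ -18.5 km

Distance from S−P lag: d = Δt · v_P v_S / (v_P − v_S) = Δt · (6.04·3.47)/(6.04−3.47) ≈ 8.1552·Δt.
So d_S06 = 183.68, d_S07 = 142.02, d_S08 = 165.64 km.
Circle about each station: (x + 14.6)² + (y + 167.0)² = 183.68²; (x − 47.9)² + (y + 153.0)² = 142.02²; (x − 71.7)² + (y − 145.7)² = 165.64².
Subtracting pairs of circle equations eliminates x²+y² and gives linear equations (the radical axes):
125.0 x + 28.0 y = 11169.91
172.6 x + 625.4 y = 4568.95
Solving the 2×2 system: x ≈ 93.5, y ≈ -18.5 km.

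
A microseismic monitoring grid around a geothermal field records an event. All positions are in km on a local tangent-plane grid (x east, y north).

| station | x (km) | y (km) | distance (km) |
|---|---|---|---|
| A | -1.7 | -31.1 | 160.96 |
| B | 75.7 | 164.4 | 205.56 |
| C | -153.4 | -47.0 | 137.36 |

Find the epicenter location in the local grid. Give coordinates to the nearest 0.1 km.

Circle about each station: (x + 1.7)² + (y + 31.1)² = 160.96²; (x − 75.7)² + (y − 164.4)² = 205.56²; (x + 153.4)² + (y + 47.0)² = 137.36².
Subtracting the A equation from the B and C equations removes the quadratic terms:
154.8 x + 391.0 y = 15440.96
-303.4 x − 31.8 y = 31810.81
Solving the 2×2 system: x ≈ -113.7, y ≈ 84.5 km.

x ≈ -113.7 km, y ≈ 84.5 km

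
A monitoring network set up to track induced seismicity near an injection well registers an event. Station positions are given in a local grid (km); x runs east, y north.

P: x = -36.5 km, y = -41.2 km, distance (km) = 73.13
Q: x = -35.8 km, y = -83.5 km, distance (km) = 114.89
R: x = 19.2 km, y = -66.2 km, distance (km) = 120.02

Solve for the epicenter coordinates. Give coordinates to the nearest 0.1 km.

Circle about each station: (x + 36.5)² + (y + 41.2)² = 73.13²; (x + 35.8)² + (y + 83.5)² = 114.89²; (x − 19.2)² + (y + 66.2)² = 120.02².
Subtracting the P equation from the Q and R equations removes the quadratic terms:
1.4 x − 84.6 y = -2627.52
111.4 x − 50.0 y = -7335.41
Solving the 2×2 system: x ≈ -52.3, y ≈ 30.2 km.

-52.3 km east, 30.2 km north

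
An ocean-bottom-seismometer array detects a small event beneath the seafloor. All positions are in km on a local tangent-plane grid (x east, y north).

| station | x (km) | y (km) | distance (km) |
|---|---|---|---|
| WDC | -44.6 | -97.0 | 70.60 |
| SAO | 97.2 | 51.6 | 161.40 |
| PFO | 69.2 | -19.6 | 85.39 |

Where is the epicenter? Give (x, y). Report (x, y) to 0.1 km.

(25.9, -93.2)

Circle about each station: (x + 44.6)² + (y + 97.0)² = 70.60²; (x − 97.2)² + (y − 51.6)² = 161.40²; (x − 69.2)² + (y + 19.6)² = 85.39².
Subtracting the WDC equation from the SAO and PFO equations removes the quadratic terms:
283.6 x + 297.2 y = -20353.36
227.6 x + 154.8 y = -8532.45
Solving the 2×2 system: x ≈ 25.9, y ≈ -93.2 km.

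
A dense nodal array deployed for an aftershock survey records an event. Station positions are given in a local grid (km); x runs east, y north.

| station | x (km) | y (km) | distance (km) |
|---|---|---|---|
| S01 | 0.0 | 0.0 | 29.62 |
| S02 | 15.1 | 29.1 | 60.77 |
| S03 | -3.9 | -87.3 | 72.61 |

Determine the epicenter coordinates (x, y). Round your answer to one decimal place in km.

-23.9 km east, -17.5 km north

Circle about each station: x² + y² = 29.62²; (x − 15.1)² + (y − 29.1)² = 60.77²; (x + 3.9)² + (y + 87.3)² = 72.61².
Subtracting the S01 equation from the S02 and S03 equations removes the quadratic terms:
30.2 x + 58.2 y = -1740.83
-7.8 x − 174.6 y = 3241.63
Solving the 2×2 system: x ≈ -23.9, y ≈ -17.5 km.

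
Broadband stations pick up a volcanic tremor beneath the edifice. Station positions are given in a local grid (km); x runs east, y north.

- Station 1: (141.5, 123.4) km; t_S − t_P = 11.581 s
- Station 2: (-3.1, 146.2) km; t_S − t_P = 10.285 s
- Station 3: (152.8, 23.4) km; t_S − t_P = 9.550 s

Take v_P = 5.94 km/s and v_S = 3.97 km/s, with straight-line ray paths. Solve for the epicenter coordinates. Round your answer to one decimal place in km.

38.7 km east, 30.4 km north

Distance from S−P lag: d = Δt · v_P v_S / (v_P − v_S) = Δt · (5.94·3.97)/(5.94−3.97) ≈ 11.9705·Δt.
So d_Station 1 = 138.63, d_Station 2 = 123.12, d_Station 3 = 114.32 km.
Circle about each station: (x − 141.5)² + (y − 123.4)² = 138.63²; (x + 3.1)² + (y − 146.2)² = 123.12²; (x − 152.8)² + (y − 23.4)² = 114.32².
Subtracting the Station 1 equation from the Station 2 and Station 3 equations removes the quadratic terms:
-289.2 x + 45.6 y = -9806.02
22.6 x − 200.0 y = -5205.20
Solving the 2×2 system: x ≈ 38.7, y ≈ 30.4 km.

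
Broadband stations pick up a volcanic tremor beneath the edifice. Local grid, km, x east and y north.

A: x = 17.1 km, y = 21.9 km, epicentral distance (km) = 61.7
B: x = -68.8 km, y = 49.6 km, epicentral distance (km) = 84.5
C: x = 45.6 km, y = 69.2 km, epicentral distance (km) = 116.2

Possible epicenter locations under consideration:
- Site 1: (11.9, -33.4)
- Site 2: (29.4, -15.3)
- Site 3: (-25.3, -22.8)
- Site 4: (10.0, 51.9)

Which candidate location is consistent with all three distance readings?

For each candidate, compare |candidate − station| to the reported distance:
Site 1: residuals A 6.2, B 31.3, C 8.2 → max 31.3 km
Site 2: residuals A 22.5, B 33.2, C 30.2 → max 33.2 km
Site 3: residuals A 0.1, B 0.0, C 0.1 → max 0.1 km
Site 4: residuals A 30.9, B 5.7, C 76.6 → max 76.6 km
Only Site 3 has all residuals ≈ 0.

Site 3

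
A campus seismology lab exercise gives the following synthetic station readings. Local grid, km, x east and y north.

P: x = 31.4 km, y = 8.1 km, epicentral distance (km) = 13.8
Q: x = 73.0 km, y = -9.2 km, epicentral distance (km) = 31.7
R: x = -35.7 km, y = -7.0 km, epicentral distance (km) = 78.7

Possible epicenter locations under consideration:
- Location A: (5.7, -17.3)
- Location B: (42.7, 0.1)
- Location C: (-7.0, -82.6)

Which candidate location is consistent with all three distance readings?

For each candidate, compare |candidate − station| to the reported distance:
Location A: residuals P 22.3, Q 36.1, R 36.0 → max 36.1 km
Location B: residuals P 0.0, Q 0.0, R 0.0 → max 0.0 km
Location C: residuals P 84.7, Q 76.9, R 2.2 → max 84.7 km
Only Location B has all residuals ≈ 0.

Location B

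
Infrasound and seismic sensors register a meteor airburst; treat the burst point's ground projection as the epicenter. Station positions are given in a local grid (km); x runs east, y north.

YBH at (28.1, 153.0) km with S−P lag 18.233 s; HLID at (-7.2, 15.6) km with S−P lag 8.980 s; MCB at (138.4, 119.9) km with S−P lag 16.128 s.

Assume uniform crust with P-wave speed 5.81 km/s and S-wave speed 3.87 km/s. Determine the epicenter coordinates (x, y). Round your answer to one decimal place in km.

70.1 km east, -54.1 km north

Distance from S−P lag: d = Δt · v_P v_S / (v_P − v_S) = Δt · (5.81·3.87)/(5.81−3.87) ≈ 11.5901·Δt.
So d_YBH = 211.32, d_HLID = 104.08, d_MCB = 186.92 km.
Circle about each station: (x − 28.1)² + (y − 153.0)² = 211.32²; (x + 7.2)² + (y − 15.6)² = 104.08²; (x − 138.4)² + (y − 119.9)² = 186.92².
Subtracting the YBH equation from the HLID and MCB equations removes the quadratic terms:
-70.6 x − 274.8 y = 9920.09
220.6 x − 66.2 y = 19049.02
Solving the 2×2 system: x ≈ 70.1, y ≈ -54.1 km.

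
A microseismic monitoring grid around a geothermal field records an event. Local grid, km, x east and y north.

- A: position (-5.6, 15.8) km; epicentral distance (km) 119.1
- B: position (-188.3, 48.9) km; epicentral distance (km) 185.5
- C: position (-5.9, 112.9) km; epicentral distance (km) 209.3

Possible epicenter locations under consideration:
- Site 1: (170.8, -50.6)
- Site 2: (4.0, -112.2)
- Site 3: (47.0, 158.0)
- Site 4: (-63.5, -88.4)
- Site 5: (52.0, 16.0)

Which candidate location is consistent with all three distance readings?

Site 4

For each candidate, compare |candidate − station| to the reported distance:
Site 1: residuals A 69.4, B 187.1, C 31.4 → max 187.1 km
Site 2: residuals A 9.3, B 65.4, C 16.0 → max 65.4 km
Site 3: residuals A 32.5, B 73.9, C 139.8 → max 139.8 km
Site 4: residuals A 0.1, B 0.0, C 0.1 → max 0.1 km
Site 5: residuals A 61.5, B 57.0, C 96.4 → max 96.4 km
Only Site 4 has all residuals ≈ 0.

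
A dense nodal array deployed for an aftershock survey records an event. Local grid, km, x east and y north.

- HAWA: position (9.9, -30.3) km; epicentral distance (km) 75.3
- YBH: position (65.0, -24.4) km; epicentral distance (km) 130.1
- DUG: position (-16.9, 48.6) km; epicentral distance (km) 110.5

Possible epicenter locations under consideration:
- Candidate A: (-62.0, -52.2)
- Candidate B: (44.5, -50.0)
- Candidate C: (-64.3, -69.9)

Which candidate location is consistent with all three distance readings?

For each candidate, compare |candidate − station| to the reported distance:
Candidate A: residuals HAWA 0.1, YBH 0.1, DUG 0.1 → max 0.1 km
Candidate B: residuals HAWA 35.5, YBH 97.3, DUG 5.7 → max 97.3 km
Candidate C: residuals HAWA 8.8, YBH 7.0, DUG 17.1 → max 17.1 km
Only Candidate A has all residuals ≈ 0.

Candidate A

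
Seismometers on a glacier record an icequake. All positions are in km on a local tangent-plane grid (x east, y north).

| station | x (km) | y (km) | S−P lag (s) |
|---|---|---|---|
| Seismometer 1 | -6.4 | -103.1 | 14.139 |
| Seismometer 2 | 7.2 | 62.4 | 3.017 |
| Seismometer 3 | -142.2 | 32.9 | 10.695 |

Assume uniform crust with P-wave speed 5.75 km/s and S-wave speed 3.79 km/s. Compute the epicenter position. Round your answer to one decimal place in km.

x ≈ -25.0 km, y ≈ 53.0 km

Distance from S−P lag: d = Δt · v_P v_S / (v_P − v_S) = Δt · (5.75·3.79)/(5.75−3.79) ≈ 11.1186·Δt.
So d_Seismometer 1 = 157.21, d_Seismometer 2 = 33.54, d_Seismometer 3 = 118.91 km.
Circle about each station: (x + 6.4)² + (y + 103.1)² = 157.21²; (x − 7.2)² + (y − 62.4)² = 33.54²; (x + 142.2)² + (y − 32.9)² = 118.91².
Subtracting the Seismometer 1 equation from the Seismometer 2 and Seismometer 3 equations removes the quadratic terms:
27.2 x + 331.0 y = 16865.08
-271.6 x + 272.0 y = 21208.08
Solving the 2×2 system: x ≈ -25.0, y ≈ 53.0 km.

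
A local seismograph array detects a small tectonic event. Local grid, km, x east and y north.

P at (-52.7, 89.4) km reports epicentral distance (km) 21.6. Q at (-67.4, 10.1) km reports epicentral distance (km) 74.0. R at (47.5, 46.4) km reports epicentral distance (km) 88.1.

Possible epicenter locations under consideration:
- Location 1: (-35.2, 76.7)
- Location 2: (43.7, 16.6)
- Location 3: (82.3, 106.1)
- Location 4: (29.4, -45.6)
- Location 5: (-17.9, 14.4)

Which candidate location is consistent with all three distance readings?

For each candidate, compare |candidate − station| to the reported distance:
Location 1: residuals P 0.0, Q 0.0, R 0.0 → max 0.0 km
Location 2: residuals P 99.2, Q 37.3, R 58.1 → max 99.2 km
Location 3: residuals P 114.4, Q 103.8, R 19.0 → max 114.4 km
Location 4: residuals P 136.4, Q 37.7, R 5.7 → max 136.4 km
Location 5: residuals P 61.1, Q 24.3, R 15.3 → max 61.1 km
Only Location 1 has all residuals ≈ 0.

Location 1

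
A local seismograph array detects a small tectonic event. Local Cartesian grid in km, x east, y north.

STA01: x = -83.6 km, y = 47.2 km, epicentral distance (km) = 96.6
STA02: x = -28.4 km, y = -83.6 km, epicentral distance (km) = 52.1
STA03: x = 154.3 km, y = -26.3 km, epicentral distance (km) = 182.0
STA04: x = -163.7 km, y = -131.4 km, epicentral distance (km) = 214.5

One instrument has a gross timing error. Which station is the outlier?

STA04

Solve using three stations at a time. Using STA01, STA02, STA03 (subtract circle equations pairwise → linear system) gives (x, y) ≈ (-27.6, -31.5).
Distances from that point to each station vs reported:
  STA01: calculated 96.6 vs reported 96.6 → residual 0.0 km
  STA02: calculated 52.1 vs reported 52.1 → residual 0.0 km
  STA03: calculated 182.0 vs reported 182.0 → residual 0.0 km
  STA04: calculated 168.8 vs reported 214.5 → residual 45.7 km
STA01, STA02, STA03 are mutually consistent (residuals ≈ 0); STA04 is off by 45.7 km.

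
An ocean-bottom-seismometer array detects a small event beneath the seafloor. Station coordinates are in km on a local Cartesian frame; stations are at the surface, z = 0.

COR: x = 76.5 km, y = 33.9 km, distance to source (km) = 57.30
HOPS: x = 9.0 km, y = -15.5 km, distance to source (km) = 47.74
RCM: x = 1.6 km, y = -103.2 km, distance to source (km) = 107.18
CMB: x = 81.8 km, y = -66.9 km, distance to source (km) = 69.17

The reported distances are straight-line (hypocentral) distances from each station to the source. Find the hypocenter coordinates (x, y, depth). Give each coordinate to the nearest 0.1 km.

(49.8, -10.6, 24.3)

Each station gives a sphere (x−x_i)² + (y−y_i)² + z² = d_i² (stations at z=0).
Subtracting the COR sphere from HOPS and RCM: z² cancels, leaving linear equations in x and y:
-135.0 x − 98.8 y = -5676.03
-149.8 x − 274.2 y = -4552.92
Solving: x ≈ 49.806, y ≈ -10.606 km (keep extra digits for the depth step; rounded: 49.8, -10.6).
Then from the COR sphere: z² = 57.30² − (x − 76.5)² − (y − 33.9)² with x = 49.806, y = -10.606, so z ≈ 24.289 ≈ 24.3 km.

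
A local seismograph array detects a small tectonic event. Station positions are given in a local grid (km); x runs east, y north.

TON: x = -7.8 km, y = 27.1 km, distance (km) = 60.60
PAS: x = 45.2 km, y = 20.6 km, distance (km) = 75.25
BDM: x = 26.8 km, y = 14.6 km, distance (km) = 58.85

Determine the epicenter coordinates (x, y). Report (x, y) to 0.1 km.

-7.1 km east, -33.5 km north

Circle about each station: (x + 7.8)² + (y − 27.1)² = 60.60²; (x − 45.2)² + (y − 20.6)² = 75.25²; (x − 26.8)² + (y − 14.6)² = 58.85².
Subtracting the TON equation from the PAS and BDM equations removes the quadratic terms:
106.0 x − 13.0 y = -318.05
69.2 x − 25.0 y = 345.19
Solving the 2×2 system: x ≈ -7.1, y ≈ -33.5 km.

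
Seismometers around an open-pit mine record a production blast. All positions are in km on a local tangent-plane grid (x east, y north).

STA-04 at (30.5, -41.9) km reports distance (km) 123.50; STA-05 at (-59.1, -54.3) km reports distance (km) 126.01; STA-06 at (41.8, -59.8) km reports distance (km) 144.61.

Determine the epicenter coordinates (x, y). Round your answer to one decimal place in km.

Circle about each station: (x − 30.5)² + (y + 41.9)² = 123.50²; (x + 59.1)² + (y + 54.3)² = 126.01²; (x − 41.8)² + (y + 59.8)² = 144.61².
Subtracting the STA-04 equation from the STA-05 and STA-06 equations removes the quadratic terms:
-179.2 x − 24.8 y = 3129.17
22.6 x − 35.8 y = -3022.38
Solving the 2×2 system: x ≈ -26.8, y ≈ 67.5 km.

x ≈ -26.8 km, y ≈ 67.5 km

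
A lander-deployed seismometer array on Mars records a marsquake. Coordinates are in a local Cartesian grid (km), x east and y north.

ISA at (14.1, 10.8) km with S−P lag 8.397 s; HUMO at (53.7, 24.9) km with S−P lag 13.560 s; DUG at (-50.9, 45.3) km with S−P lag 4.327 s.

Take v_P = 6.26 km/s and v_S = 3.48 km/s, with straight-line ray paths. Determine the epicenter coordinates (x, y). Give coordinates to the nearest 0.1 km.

Distance from S−P lag: d = Δt · v_P v_S / (v_P − v_S) = Δt · (6.26·3.48)/(6.26−3.48) ≈ 7.8363·Δt.
So d_ISA = 65.80, d_HUMO = 106.26, d_DUG = 33.91 km.
Circle about each station: (x − 14.1)² + (y − 10.8)² = 65.80²; (x − 53.7)² + (y − 24.9)² = 106.26²; (x + 50.9)² + (y − 45.3)² = 33.91².
Subtracting the ISA equation from the HUMO and DUG equations removes the quadratic terms:
79.2 x + 28.2 y = -3773.30
-130.0 x + 69.0 y = 7507.20
Solving the 2×2 system: x ≈ -51.7, y ≈ 11.4 km.
Check against ISA (with the unrounded x, y): √((x − 14.1)²+(y − 10.8)²) = 65.80 ≈ 65.80 km. ✓

(-51.7, 11.4)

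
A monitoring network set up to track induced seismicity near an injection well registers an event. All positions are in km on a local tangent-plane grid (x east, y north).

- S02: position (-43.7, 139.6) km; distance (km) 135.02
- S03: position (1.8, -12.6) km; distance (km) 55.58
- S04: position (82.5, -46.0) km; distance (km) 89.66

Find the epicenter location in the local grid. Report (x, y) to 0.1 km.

(36.4, 30.9)

Circle about each station: (x + 43.7)² + (y − 139.6)² = 135.02²; (x − 1.8)² + (y + 12.6)² = 55.58²; (x − 82.5)² + (y + 46.0)² = 89.66².
Subtracting the S02 equation from the S03 and S04 equations removes the quadratic terms:
91.0 x − 304.4 y = -6094.59
252.4 x − 371.2 y = -2284.12
Solving the 2×2 system: x ≈ 36.4, y ≈ 30.9 km.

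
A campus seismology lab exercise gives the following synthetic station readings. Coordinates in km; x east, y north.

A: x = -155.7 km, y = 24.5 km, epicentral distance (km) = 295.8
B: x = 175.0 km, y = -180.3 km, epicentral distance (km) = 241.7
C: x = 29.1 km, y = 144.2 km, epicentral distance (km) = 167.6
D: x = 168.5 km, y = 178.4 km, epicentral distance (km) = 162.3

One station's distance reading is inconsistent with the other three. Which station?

Solve using three stations at a time. Using A, C, D (subtract circle equations pairwise → linear system) gives (x, y) ≈ (140.1, 18.5).
Distances from that point to each station vs reported:
  A: calculated 295.9 vs reported 295.8 → residual 0.1 km
  B: calculated 201.8 vs reported 241.7 → residual 39.9 km
  C: calculated 167.7 vs reported 167.6 → residual 0.1 km
  D: calculated 162.4 vs reported 162.3 → residual 0.1 km
A, C, D are mutually consistent (residuals ≈ 0); B is off by 39.9 km.

B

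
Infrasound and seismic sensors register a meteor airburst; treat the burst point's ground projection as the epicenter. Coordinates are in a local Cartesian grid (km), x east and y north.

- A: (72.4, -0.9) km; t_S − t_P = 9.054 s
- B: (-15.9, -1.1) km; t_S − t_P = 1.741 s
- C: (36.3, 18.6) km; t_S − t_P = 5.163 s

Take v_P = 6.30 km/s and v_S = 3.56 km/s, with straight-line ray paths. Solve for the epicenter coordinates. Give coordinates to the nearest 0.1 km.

Distance from S−P lag: d = Δt · v_P v_S / (v_P − v_S) = Δt · (6.30·3.56)/(6.30−3.56) ≈ 8.1854·Δt.
So d_A = 74.11, d_B = 14.25, d_C = 42.26 km.
Circle about each station: (x − 72.4)² + (y + 0.9)² = 74.11²; (x + 15.9)² + (y + 1.1)² = 14.25²; (x − 36.3)² + (y − 18.6)² = 42.26².
Subtracting pairs of circle equations eliminates x²+y² and gives linear equations (the radical axes):
-176.6 x − 0.4 y = 300.68
-72.2 x + 39.0 y = 127.46
Solving the 2×2 system: x ≈ -1.7, y ≈ 0.1 km.

-1.7 km east, 0.1 km north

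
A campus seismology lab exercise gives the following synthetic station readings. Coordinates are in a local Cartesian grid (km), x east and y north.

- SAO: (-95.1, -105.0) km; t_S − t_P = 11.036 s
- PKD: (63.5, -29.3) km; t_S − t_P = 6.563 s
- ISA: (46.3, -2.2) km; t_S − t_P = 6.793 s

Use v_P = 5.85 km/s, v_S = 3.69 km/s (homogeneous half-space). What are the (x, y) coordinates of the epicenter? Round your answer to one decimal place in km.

(2.9, -54.4)

Distance from S−P lag: d = Δt · v_P v_S / (v_P − v_S) = Δt · (5.85·3.69)/(5.85−3.69) ≈ 9.9938·Δt.
So d_SAO = 110.29, d_PKD = 65.59, d_ISA = 67.89 km.
Circle about each station: (x + 95.1)² + (y + 105.0)² = 110.29²; (x − 63.5)² + (y + 29.3)² = 65.59²; (x − 46.3)² + (y + 2.2)² = 67.89².
Subtracting the SAO equation from the PKD and ISA equations removes the quadratic terms:
317.2 x + 151.4 y = -7316.43
282.8 x + 205.6 y = -10365.65
Solving the 2×2 system: x ≈ 2.9, y ≈ -54.4 km.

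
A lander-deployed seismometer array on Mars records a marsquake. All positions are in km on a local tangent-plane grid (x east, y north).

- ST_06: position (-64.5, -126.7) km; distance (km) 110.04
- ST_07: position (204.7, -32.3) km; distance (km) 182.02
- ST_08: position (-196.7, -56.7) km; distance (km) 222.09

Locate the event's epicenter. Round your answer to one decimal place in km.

(25.3, -63.1)

Circle about each station: (x + 64.5)² + (y + 126.7)² = 110.04²; (x − 204.7)² + (y + 32.3)² = 182.02²; (x + 196.7)² + (y + 56.7)² = 222.09².
Subtracting pairs of circle equations eliminates x²+y² and gives linear equations (the radical axes):
538.4 x + 188.8 y = 1709.76
-264.4 x + 140.0 y = -15522.53
Solving the 2×2 system: x ≈ 25.3, y ≈ -63.1 km.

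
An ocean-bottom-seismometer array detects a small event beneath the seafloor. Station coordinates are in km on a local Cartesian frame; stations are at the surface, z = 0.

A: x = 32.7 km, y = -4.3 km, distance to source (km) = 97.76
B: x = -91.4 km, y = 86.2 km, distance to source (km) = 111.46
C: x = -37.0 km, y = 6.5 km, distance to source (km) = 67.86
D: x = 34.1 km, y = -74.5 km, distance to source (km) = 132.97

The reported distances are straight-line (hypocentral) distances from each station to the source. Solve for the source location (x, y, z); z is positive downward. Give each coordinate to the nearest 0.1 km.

Each station gives a sphere (x−x_i)² + (y−y_i)² + z² = d_i² (stations at z=0).
Subtracting the A sphere from B and C: z² cancels, leaving linear equations in x and y:
-248.2 x + 181.0 y = 11830.31
-139.4 x + 21.6 y = 5275.51
Solving: x ≈ -35.195, y ≈ 17.099 km (keep extra digits for the depth step; rounded: -35.2, 17.1).
Then from the A sphere: z² = 97.76² − (x − 32.7)² − (y + 4.3)² with x = -35.195, y = 17.099, so z ≈ 67.003 ≈ 67.0 km.

(-35.2, 17.1, 67.0)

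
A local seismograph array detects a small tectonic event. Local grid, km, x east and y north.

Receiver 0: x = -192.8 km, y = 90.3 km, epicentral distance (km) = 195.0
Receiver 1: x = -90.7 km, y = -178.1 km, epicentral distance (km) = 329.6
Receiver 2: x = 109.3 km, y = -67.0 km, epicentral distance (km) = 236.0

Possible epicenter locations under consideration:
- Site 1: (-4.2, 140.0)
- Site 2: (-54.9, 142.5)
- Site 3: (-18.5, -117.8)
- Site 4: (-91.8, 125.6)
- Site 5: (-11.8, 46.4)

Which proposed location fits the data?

Site 1

For each candidate, compare |candidate − station| to the reported distance:
Site 1: residuals Receiver 0 0.0, Receiver 1 0.1, Receiver 2 0.1 → max 0.1 km
Site 2: residuals Receiver 0 47.6, Receiver 1 7.0, Receiver 2 30.2 → max 47.6 km
Site 3: residuals Receiver 0 76.5, Receiver 1 235.5, Receiver 2 98.5 → max 235.5 km
Site 4: residuals Receiver 0 88.0, Receiver 1 25.9, Receiver 2 42.5 → max 88.0 km
Site 5: residuals Receiver 0 8.8, Receiver 1 91.6, Receiver 2 70.1 → max 91.6 km
Only Site 1 has all residuals ≈ 0.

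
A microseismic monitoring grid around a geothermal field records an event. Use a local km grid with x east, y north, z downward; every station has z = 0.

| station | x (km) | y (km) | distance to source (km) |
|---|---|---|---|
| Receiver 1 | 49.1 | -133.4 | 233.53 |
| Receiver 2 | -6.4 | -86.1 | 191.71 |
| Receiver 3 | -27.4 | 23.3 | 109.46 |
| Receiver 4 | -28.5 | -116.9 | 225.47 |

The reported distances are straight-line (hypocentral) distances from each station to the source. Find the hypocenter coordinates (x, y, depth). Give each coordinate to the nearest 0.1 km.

Each station gives a sphere (x−x_i)² + (y−y_i)² + z² = d_i² (stations at z=0).
Subtracting the Receiver 1 sphere from Receiver 2 and Receiver 3: z² cancels, leaving linear equations in x and y:
-111.0 x + 94.6 y = 5031.34
-153.0 x + 313.4 y = 23642.05
Solving: x ≈ 32.477, y ≈ 91.292 km (keep extra digits for the depth step; rounded: 32.5, 91.3).
Then from the Receiver 1 sphere: z² = 233.53² − (x − 49.1)² − (y + 133.4)² with x = 32.477, y = 91.292, so z ≈ 61.428 ≈ 61.4 km.

x ≈ 32.5 km, y ≈ 91.3 km, depth ≈ 61.4 km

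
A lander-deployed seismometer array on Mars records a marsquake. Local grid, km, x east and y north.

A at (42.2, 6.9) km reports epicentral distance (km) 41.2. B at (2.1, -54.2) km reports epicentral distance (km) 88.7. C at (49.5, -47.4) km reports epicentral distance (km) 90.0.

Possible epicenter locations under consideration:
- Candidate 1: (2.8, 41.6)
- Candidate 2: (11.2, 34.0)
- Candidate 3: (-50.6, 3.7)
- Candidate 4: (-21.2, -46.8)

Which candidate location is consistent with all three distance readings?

For each candidate, compare |candidate − station| to the reported distance:
Candidate 1: residuals A 11.3, B 7.1, C 10.5 → max 11.3 km
Candidate 2: residuals A 0.0, B 0.0, C 0.0 → max 0.0 km
Candidate 3: residuals A 51.7, B 10.4, C 22.4 → max 51.7 km
Candidate 4: residuals A 41.9, B 64.3, C 19.3 → max 64.3 km
Only Candidate 2 has all residuals ≈ 0.

Candidate 2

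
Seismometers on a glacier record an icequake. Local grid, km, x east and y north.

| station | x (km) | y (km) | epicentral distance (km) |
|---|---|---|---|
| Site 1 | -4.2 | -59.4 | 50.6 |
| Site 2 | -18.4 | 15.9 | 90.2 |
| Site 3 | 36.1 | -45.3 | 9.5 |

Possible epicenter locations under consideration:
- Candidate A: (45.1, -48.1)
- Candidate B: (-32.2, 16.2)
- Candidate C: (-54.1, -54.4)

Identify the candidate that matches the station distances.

For each candidate, compare |candidate − station| to the reported distance:
Candidate A: residuals Site 1 0.0, Site 2 0.0, Site 3 0.1 → max 0.1 km
Candidate B: residuals Site 1 30.0, Site 2 76.4, Site 3 82.4 → max 82.4 km
Candidate C: residuals Site 1 0.5, Site 2 11.4, Site 3 81.2 → max 81.2 km
Only Candidate A has all residuals ≈ 0.

Candidate A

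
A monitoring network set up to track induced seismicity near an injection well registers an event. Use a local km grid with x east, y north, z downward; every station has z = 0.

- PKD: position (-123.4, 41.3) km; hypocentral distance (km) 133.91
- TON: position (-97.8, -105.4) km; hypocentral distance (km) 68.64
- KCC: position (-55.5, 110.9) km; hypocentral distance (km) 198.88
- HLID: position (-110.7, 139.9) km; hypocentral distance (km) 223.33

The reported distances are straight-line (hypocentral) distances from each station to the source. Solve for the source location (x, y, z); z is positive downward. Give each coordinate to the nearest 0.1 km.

x ≈ -94.5 km, y ≈ -74.3 km, depth ≈ 61.1 km

Each station gives a sphere (x−x_i)² + (y−y_i)² + z² = d_i² (stations at z=0).
Subtracting the PKD sphere from TON and KCC: z² cancels, leaving linear equations in x and y:
51.2 x − 293.4 y = 16961.19
135.8 x + 139.2 y = -23175.56
Solving: x ≈ -94.499, y ≈ -74.300 km (keep extra digits for the depth step; rounded: -94.5, -74.3).
Then from the PKD sphere: z² = 133.91² − (x + 123.4)² − (y − 41.3)² with x = -94.499, y = -74.300, so z ≈ 61.100 ≈ 61.1 km.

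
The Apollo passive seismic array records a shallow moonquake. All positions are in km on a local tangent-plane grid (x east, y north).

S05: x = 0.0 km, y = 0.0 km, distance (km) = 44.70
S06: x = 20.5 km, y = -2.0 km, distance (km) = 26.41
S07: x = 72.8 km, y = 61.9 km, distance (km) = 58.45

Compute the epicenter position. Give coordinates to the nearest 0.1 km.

(43.2, 11.5)

Circle about each station: x² + y² = 44.70²; (x − 20.5)² + (y + 2.0)² = 26.41²; (x − 72.8)² + (y − 61.9)² = 58.45².
Subtracting pairs of circle equations eliminates x²+y² and gives linear equations (the radical axes):
41.0 x − 4.0 y = 1724.85
145.6 x + 123.8 y = 7713.14
Solving the 2×2 system: x ≈ 43.2, y ≈ 11.5 km.
Check against S05 (with the unrounded x, y): √(x²+y²) = 44.70 ≈ 44.70 km. ✓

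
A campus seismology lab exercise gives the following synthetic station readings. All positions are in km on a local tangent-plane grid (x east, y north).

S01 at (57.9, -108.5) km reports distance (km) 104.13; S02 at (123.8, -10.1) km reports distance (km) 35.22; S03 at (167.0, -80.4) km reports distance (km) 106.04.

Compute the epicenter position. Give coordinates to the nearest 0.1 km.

88.6 km east, -9.0 km north

Circle about each station: (x − 57.9)² + (y + 108.5)² = 104.13²; (x − 123.8)² + (y + 10.1)² = 35.22²; (x − 167.0)² + (y + 80.4)² = 106.04².
Subtracting pairs of circle equations eliminates x²+y² and gives linear equations (the radical axes):
131.8 x + 196.8 y = 9906.40
218.2 x + 56.2 y = 18827.08
Solving the 2×2 system: x ≈ 88.6, y ≈ -9.0 km.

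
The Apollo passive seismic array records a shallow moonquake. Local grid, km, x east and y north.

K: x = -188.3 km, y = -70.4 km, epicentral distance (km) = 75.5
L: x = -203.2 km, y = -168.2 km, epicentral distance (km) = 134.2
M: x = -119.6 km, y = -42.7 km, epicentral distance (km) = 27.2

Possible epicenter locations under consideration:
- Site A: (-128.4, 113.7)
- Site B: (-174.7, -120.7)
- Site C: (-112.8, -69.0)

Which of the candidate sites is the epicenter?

Site C

For each candidate, compare |candidate − station| to the reported distance:
Site A: residuals K 118.1, L 157.5, M 129.4 → max 157.5 km
Site B: residuals K 23.4, L 78.8, M 68.3 → max 78.8 km
Site C: residuals K 0.0, L 0.0, M 0.0 → max 0.0 km
Only Site C has all residuals ≈ 0.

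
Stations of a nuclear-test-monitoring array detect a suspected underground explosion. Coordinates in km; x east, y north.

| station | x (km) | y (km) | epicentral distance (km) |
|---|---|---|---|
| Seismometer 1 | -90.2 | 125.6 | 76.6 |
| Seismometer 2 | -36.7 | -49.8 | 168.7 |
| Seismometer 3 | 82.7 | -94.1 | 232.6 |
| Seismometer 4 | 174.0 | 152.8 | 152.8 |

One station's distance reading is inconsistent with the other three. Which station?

Solve using three stations at a time. Using Seismometer 1, Seismometer 2, Seismometer 3 (subtract circle equations pairwise → linear system) gives (x, y) ≈ (-14.2, 117.3).
Distances from that point to each station vs reported:
  Seismometer 1: calculated 76.5 vs reported 76.6 → residual 0.1 km
  Seismometer 2: calculated 168.7 vs reported 168.7 → residual 0.0 km
  Seismometer 3: calculated 232.6 vs reported 232.6 → residual 0.0 km
  Seismometer 4: calculated 191.5 vs reported 152.8 → residual 38.7 km
Seismometer 1, Seismometer 2, Seismometer 3 are mutually consistent (residuals ≈ 0); Seismometer 4 is off by 38.7 km.

Seismometer 4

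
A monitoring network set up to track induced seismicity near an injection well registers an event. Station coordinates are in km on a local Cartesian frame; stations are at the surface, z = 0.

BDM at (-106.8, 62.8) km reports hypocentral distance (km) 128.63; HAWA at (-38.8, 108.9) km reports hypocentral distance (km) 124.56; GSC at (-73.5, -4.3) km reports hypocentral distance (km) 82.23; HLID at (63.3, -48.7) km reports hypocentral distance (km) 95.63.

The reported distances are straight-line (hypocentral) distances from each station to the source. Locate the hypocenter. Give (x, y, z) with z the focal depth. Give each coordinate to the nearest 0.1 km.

Each station gives a sphere (x−x_i)² + (y−y_i)² + z² = d_i² (stations at z=0).
Subtracting the BDM sphere from HAWA and GSC: z² cancels, leaving linear equations in x and y:
136.0 x + 92.2 y = -954.95
66.6 x − 134.2 y = -145.44
Solving: x ≈ -5.804, y ≈ -1.797 km (keep extra digits for the depth step; rounded: -5.8, -1.8).
Then from the BDM sphere: z² = 128.63² − (x + 106.8)² − (y − 62.8)² with x = -5.804, y = -1.797, so z ≈ 46.612 ≈ 46.6 km.

(-5.8, -1.8, 46.6)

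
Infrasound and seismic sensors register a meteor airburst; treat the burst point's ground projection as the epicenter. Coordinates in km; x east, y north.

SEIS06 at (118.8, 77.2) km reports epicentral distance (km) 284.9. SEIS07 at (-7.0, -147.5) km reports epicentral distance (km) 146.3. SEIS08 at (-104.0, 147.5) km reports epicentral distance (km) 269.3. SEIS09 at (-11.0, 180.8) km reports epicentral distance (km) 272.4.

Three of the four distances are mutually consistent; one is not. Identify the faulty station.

SEIS08

Solve using three stations at a time. Using SEIS06, SEIS07, SEIS09 (subtract circle equations pairwise → linear system) gives (x, y) ≈ (-127.9, -65.2).
Distances from that point to each station vs reported:
  SEIS06: calculated 284.9 vs reported 284.9 → residual 0.0 km
  SEIS07: calculated 146.3 vs reported 146.3 → residual 0.0 km
  SEIS08: calculated 214.1 vs reported 269.3 → residual 55.2 km
  SEIS09: calculated 272.4 vs reported 272.4 → residual 0.0 km
SEIS06, SEIS07, SEIS09 are mutually consistent (residuals ≈ 0); SEIS08 is off by 55.2 km.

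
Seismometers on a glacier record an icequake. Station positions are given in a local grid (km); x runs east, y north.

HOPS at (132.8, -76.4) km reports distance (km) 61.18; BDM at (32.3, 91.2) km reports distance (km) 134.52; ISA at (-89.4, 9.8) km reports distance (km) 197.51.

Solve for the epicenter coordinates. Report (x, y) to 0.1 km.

Circle about each station: (x − 132.8)² + (y + 76.4)² = 61.18²; (x − 32.3)² + (y − 91.2)² = 134.52²; (x + 89.4)² + (y − 9.8)² = 197.51².
Subtracting the HOPS equation from the BDM and ISA equations removes the quadratic terms:
-201.0 x + 335.2 y = -28464.71
-444.4 x + 172.4 y = -50651.61
Solving the 2×2 system: x ≈ 105.6, y ≈ -21.6 km.

x ≈ 105.6 km, y ≈ -21.6 km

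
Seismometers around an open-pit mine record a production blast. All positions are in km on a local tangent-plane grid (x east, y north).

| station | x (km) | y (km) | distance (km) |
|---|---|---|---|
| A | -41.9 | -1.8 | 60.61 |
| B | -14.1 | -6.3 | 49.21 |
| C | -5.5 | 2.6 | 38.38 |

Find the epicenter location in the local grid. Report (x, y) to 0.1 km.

Circle about each station: (x + 41.9)² + (y + 1.8)² = 60.61²; (x + 14.1)² + (y + 6.3)² = 49.21²; (x + 5.5)² + (y − 2.6)² = 38.38².
Subtracting the A equation from the B and C equations removes the quadratic terms:
55.6 x − 9.0 y = -268.40
72.8 x + 8.8 y = 478.71
Solving the 2×2 system: x ≈ 1.7, y ≈ 40.3 km.

(1.7, 40.3)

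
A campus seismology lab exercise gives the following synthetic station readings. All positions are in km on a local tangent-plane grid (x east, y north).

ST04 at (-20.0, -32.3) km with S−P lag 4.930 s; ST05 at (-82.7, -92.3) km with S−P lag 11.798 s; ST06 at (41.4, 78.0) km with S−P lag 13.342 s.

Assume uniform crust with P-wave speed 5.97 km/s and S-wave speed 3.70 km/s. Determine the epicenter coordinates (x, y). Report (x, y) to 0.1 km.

x ≈ 24.3 km, y ≈ -50.7 km

Distance from S−P lag: d = Δt · v_P v_S / (v_P − v_S) = Δt · (5.97·3.70)/(5.97−3.70) ≈ 9.7308·Δt.
So d_ST04 = 47.97, d_ST05 = 114.80, d_ST06 = 129.83 km.
Circle about each station: (x + 20.0)² + (y + 32.3)² = 47.97²; (x + 82.7)² + (y + 92.3)² = 114.80²; (x − 41.4)² + (y − 78.0)² = 129.83².
Subtracting the ST04 equation from the ST05 and ST06 equations removes the quadratic terms:
-125.4 x − 120.0 y = 3037.37
122.8 x + 220.6 y = -8200.04
Solving the 2×2 system: x ≈ 24.3, y ≈ -50.7 km.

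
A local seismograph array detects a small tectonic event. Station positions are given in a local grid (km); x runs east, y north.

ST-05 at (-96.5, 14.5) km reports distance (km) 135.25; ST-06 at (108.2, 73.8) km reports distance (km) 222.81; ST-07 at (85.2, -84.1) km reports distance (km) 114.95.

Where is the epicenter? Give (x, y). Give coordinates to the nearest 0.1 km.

Circle about each station: (x + 96.5)² + (y − 14.5)² = 135.25²; (x − 108.2)² + (y − 73.8)² = 222.81²; (x − 85.2)² + (y + 84.1)² = 114.95².
Subtracting the ST-05 equation from the ST-06 and ST-07 equations removes the quadratic terms:
409.4 x + 118.6 y = -23720.55
363.4 x − 197.2 y = 9888.41
Solving the 2×2 system: x ≈ -28.3, y ≈ -102.3 km.
Check against ST-05 (with the unrounded x, y): √((x + 96.5)²+(y − 14.5)²) = 135.25 ≈ 135.25 km. ✓

(-28.3, -102.3)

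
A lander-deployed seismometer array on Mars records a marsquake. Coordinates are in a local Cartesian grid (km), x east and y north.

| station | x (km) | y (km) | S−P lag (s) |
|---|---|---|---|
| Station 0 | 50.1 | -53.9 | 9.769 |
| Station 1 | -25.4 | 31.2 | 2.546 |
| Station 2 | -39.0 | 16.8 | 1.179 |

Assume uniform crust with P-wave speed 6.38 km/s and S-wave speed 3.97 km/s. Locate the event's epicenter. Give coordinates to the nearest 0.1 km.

(-33.5, 5.7)

Distance from S−P lag: d = Δt · v_P v_S / (v_P − v_S) = Δt · (6.38·3.97)/(6.38−3.97) ≈ 10.5098·Δt.
So d_Station 0 = 102.67, d_Station 1 = 26.76, d_Station 2 = 12.39 km.
Circle about each station: (x − 50.1)² + (y + 53.9)² = 102.67²; (x + 25.4)² + (y − 31.2)² = 26.76²; (x + 39.0)² + (y − 16.8)² = 12.39².
Subtracting the Station 0 equation from the Station 1 and Station 2 equations removes the quadratic terms:
-151.0 x + 170.2 y = 6028.41
-178.2 x + 141.4 y = 6775.64
Solving the 2×2 system: x ≈ -33.5, y ≈ 5.7 km.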